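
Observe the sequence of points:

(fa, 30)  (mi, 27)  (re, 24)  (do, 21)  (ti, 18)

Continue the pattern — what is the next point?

(la, 15)

Note — runs backward through the solfège scale do→ti: fa, mi, re, do, ti → la.
Second coordinate: 30, 27, 24, 21, 18 → 15 (−3 each step).
Combining the parts gives (la, 15).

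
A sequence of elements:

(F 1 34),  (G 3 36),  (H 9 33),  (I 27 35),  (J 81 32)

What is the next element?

Letter: letters move forward 1 place in the alphabet, so F, G, H, I, J → K.
Second value: ×3 each step, so 1, 3, 9, 27, 81 → 243.
Third value goes 34, 36, 33, 35, 32 → 34 (alternating steps +2, −3, +2, −3, …).
Combining the parts gives (K 243 34).

(K 243 34)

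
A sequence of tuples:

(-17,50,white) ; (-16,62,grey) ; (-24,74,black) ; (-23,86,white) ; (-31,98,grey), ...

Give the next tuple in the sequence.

For the first component, alternating steps +1, −8, +1, −8, …: -17, -16, -24, -23, -31 → -30.
For the second component, +12 each step: 50, 62, 74, 86, 98 → 110.
Shade: repeats white → grey → black; white, grey, black, white, grey → black.
Putting it together: (-30,110,black).

(-30,110,black)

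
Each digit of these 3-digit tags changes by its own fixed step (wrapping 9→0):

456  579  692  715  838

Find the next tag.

951

First digit: 4, 5, 6, 7, 8 → 9 (+1 each step, mod 10).
Second digit: +2 each step, mod 10, so 5, 7, 9, 1, 3 → 5.
Third digit: 6, 9, 2, 5, 8 → 1 (+3 each step, mod 10).
Putting it together: 951.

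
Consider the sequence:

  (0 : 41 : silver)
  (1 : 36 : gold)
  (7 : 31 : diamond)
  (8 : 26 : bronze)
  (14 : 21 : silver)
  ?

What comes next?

First coordinate: alternating steps +1, +6, +1, +6, …, so 0, 1, 7, 8, 14 → 15.
For the second coordinate, −5 each step: 41, 36, 31, 26, 21 → 16.
Rank: repeats silver → gold → diamond → bronze; silver, gold, diamond, bronze, silver → gold.
Putting it together: (15 : 16 : gold).

(15 : 16 : gold)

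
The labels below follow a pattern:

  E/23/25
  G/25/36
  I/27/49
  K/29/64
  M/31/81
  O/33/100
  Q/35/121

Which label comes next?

S/37/144

Letter: E, G, I, K, M, O, Q → S (letters move forward 2 places in the alphabet).
Second component goes 23, 25, 27, 29, 31, 33, 35 → 37 (+2 each step).
For the third component, perfect squares: 5², 6², 7², …: 25, 36, 49, 64, 81, 100, 121 → 144.
Putting it together: S/37/144.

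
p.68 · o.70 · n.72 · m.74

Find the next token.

l.76

Letter goes p, o, n, m → l (letters move back 1 place in the alphabet).
Second component: +2 each step, so 68, 70, 72, 74 → 76.
So the next token is l.76.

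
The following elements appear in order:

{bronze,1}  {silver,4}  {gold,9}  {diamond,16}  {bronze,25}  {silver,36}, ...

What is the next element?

{gold,49}

For the rank, repeats bronze → silver → gold → diamond: bronze, silver, gold, diamond, bronze, silver → gold.
Second slot goes 1, 4, 9, 16, 25, 36 → 49 (perfect squares: 1², 2², 3², …).
Putting it together: {gold,49}.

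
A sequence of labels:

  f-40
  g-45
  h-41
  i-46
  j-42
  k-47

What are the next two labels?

Letter: letters move forward 1 place in the alphabet; f, g, h, i, j, k → l → m.
Second component: alternating steps +5, −4, +5, −4, …; 40, 45, 41, 46, 42, 47 → 43 → 48.
Putting the parts together: l-43 and then m-48.

l-43, m-48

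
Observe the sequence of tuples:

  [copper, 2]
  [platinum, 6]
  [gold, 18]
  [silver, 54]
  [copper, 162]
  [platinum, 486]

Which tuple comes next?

Metal: repeats copper → platinum → gold → silver, so copper, platinum, gold, silver, copper, platinum → gold.
Second entry: ×3 each step; 2, 6, 18, 54, 162, 486 → 1458.
Putting it together: [gold, 1458].

[gold, 1458]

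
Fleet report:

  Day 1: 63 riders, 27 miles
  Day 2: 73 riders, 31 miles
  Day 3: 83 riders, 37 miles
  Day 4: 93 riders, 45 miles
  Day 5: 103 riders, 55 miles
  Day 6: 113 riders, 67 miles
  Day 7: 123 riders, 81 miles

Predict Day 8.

Riders: 63, 73, 83, 93, 103, 113, 123 → 133 (+10 each step).
Miles goes 27, 31, 37, 45, 55, 67, 81 → 97 (differences are 4, 6, 8, … (increasing by 2 each time)).
So the next row is 133 riders, 97 miles.

133 riders, 97 miles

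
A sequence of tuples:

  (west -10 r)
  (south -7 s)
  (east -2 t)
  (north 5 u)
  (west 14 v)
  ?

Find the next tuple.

For the direction, repeats west → south → east → north: west, south, east, north, west → south.
Second value: differences are 3, 5, 7, … (increasing by 2 each time); -10, -7, -2, 5, 14 → 25.
For the letter, letters move forward 1 place in the alphabet: r, s, t, u, v → w.
So the next tuple is (south 25 w).

(south 25 w)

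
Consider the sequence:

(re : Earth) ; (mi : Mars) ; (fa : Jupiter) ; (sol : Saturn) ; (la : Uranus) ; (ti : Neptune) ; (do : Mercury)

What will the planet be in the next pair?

Venus

Planet: Earth, Mars, Jupiter, Saturn, Uranus, Neptune, Mercury → Venus (runs through the planets Mercury→Neptune).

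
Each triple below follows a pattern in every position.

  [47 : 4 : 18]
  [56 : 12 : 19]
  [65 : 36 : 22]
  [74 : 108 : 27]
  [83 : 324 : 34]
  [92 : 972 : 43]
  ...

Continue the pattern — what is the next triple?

First coordinate goes 47, 56, 65, 74, 83, 92 → 101 (+9 each step).
Second coordinate: 4, 12, 36, 108, 324, 972 → 2916 (×3 each step).
Third coordinate: differences are 1, 3, 5, … (increasing by 2 each time), so 18, 19, 22, 27, 34, 43 → 54.
Combining the parts gives [101 : 2916 : 54].

[101 : 2916 : 54]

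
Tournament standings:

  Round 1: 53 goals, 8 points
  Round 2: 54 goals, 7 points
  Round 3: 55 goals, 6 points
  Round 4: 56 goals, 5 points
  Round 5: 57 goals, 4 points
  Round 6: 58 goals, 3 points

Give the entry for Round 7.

59 goals, 2 points

Goals: 53, 54, 55, 56, 57, 58 → 59 (+1 each step).
Points: together with the goals always sums to 61; 8, 7, 6, 5, 4, 3 → 2.
So the next record is 59 goals, 2 points.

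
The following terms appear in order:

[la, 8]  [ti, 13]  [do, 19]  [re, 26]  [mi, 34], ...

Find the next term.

[fa, 43]

Note: runs through the solfège scale do→ti, so la, ti, do, re, mi → fa.
Second value goes 8, 13, 19, 26, 34 → 43 (differences are 5, 6, 7, … (increasing by 1 each time)).
Combining the parts gives [fa, 43].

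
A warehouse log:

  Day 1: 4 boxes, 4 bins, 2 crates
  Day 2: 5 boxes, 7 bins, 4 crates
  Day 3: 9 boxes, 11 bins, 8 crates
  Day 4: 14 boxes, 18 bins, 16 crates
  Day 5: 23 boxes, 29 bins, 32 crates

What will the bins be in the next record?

Boxes — each term is the sum of the two before it: 4, 5, 9, 14, 23 → 37.
Bins: each term is the sum of the two before it; 4, 7, 11, 18, 29 → 47.
Crates: ×2 each step; 2, 4, 8, 16, 32 → 64.

47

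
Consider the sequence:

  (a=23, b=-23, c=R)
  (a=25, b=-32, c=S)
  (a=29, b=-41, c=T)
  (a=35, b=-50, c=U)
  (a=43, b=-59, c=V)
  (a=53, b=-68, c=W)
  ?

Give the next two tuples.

A: 23, 25, 29, 35, 43, 53 → 65 → 79 (differences are 2, 4, 6, … (increasing by 2 each time)).
For the b, −9 each step: -23, -32, -41, -50, -59, -68 → -77 → -86.
C: letters move forward 1 place in the alphabet, so R, S, T, U, V, W → X → Y.
Putting the parts together: (a=65, b=-77, c=X) and then (a=79, b=-86, c=Y).

(a=65, b=-77, c=X), (a=79, b=-86, c=Y)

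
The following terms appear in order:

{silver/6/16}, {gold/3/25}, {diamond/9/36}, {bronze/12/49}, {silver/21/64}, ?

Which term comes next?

For the rank, repeats silver → gold → diamond → bronze: silver, gold, diamond, bronze, silver → gold.
Second value goes 6, 3, 9, 12, 21 → 33 (each term is the sum of the two before it).
Third value: perfect squares: 4², 5², 6², …, so 16, 25, 36, 49, 64 → 81.
So the next term is {gold/33/81}.

{gold/33/81}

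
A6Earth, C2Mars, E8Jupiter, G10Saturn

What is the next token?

I18Uranus

Letter: A, C, E, G → I (letters move forward 2 places in the alphabet).
Second component: each term is the sum of the two before it; 6, 2, 8, 10 → 18.
Planet: Earth, Mars, Jupiter, Saturn → Uranus (runs through the planets Mercury→Neptune).
Combining the parts gives I18Uranus.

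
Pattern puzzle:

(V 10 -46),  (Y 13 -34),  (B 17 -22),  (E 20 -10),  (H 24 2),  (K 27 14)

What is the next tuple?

(N 31 26)

Letter: letters move forward 3 places in the alphabet, wrapping Z→A; V, Y, B, E, H, K → N.
Second coordinate: alternating steps +3, +4, +3, +4, …, so 10, 13, 17, 20, 24, 27 → 31.
Third coordinate: +12 each step, so -46, -34, -22, -10, 2, 14 → 26.
So the next tuple is (N 31 26).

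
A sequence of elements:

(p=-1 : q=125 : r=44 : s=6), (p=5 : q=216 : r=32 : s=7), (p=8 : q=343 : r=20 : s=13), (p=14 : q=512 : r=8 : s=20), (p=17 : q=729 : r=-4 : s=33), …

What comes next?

P: alternating steps +6, +3, +6, +3, …, so -1, 5, 8, 14, 17 → 23.
For the q, perfect cubes: 5³, 6³, 7³, …: 125, 216, 343, 512, 729 → 1000.
R: −12 each step, so 44, 32, 20, 8, -4 → -16.
S: each term is the sum of the two before it, so 6, 7, 13, 20, 33 → 53.
So the next element is (p=23 : q=1000 : r=-16 : s=53).

(p=23 : q=1000 : r=-16 : s=53)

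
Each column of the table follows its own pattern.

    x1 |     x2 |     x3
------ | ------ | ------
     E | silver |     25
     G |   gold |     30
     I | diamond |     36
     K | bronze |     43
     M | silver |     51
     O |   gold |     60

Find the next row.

Column x1: letters move forward 2 places in the alphabet, so E, G, I, K, M, O → Q.
For the column x2, repeats silver → gold → diamond → bronze: silver, gold, diamond, bronze, silver, gold → diamond.
Column x3: differences are 5, 6, 7, … (increasing by 1 each time); 25, 30, 36, 43, 51, 60 → 70.
Combining the parts gives Q  diamond  70.

Q  diamond  70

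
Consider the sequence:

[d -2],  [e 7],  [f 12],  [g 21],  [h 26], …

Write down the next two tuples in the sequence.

[i 35], [j 40]

Letter: d, e, f, g, h → i → j (letters move forward 1 place in the alphabet).
Second part: alternating steps +9, +5, +9, +5, …, so -2, 7, 12, 21, 26 → 35 → 40.
Putting the parts together: [i 35] and then [j 40].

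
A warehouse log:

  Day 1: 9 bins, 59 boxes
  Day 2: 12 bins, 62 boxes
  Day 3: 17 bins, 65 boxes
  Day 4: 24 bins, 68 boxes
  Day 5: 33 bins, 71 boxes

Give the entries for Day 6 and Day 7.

For the bins, differences are 3, 5, 7, … (increasing by 2 each time): 9, 12, 17, 24, 33 → 44 → 57.
Boxes — +3 each step: 59, 62, 65, 68, 71 → 74 → 77.
So the next two records are 44 bins, 74 boxes and 57 bins, 77 boxes.

44 bins, 74 boxes; 57 bins, 77 boxes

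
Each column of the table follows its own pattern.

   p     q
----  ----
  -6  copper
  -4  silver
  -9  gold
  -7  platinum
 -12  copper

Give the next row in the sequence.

-10  silver

Column p — alternating steps +2, −5, +2, −5, …: -6, -4, -9, -7, -12 → -10.
Column q goes copper, silver, gold, platinum, copper → silver (repeats copper → silver → gold → platinum).
Putting it together: -10  silver.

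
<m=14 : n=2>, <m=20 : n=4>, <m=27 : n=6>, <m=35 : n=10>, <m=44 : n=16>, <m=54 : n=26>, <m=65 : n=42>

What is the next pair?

<m=77 : n=68>

M: 14, 20, 27, 35, 44, 54, 65 → 77 (differences are 6, 7, 8, … (increasing by 1 each time)).
N — each term is the sum of the two before it: 2, 4, 6, 10, 16, 26, 42 → 68.
So the next pair is <m=77 : n=68>.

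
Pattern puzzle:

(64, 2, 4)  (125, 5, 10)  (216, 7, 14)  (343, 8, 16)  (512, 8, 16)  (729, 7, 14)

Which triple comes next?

For the first coordinate, perfect cubes: 4³, 5³, 6³, …: 64, 125, 216, 343, 512, 729 → 1000.
Second coordinate: differences are 3, 2, 1, … (decreasing by 1 each time), so 2, 5, 7, 8, 8, 7 → 5.
For the third coordinate, always 2 × the second coordinate: 4, 10, 14, 16, 16, 14 → 10.
So the next triple is (1000, 5, 10).

(1000, 5, 10)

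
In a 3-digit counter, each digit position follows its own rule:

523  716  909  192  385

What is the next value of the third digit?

8

For the third digit, +3 each step, mod 10: 3, 6, 9, 2, 5 → 8.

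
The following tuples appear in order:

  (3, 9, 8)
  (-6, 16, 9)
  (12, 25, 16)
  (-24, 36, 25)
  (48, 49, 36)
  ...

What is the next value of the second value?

64

Second value: perfect squares: 3², 4², 5², …, so 9, 16, 25, 36, 49 → 64.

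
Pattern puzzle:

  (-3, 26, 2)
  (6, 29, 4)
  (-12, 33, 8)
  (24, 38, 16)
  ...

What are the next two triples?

First part: ×(-2) each step, so -3, 6, -12, 24 → -48 → 96.
Second part: differences are 3, 4, 5, … (increasing by 1 each time); 26, 29, 33, 38 → 44 → 51.
Third part — ×2 each step: 2, 4, 8, 16 → 32 → 64.
Putting the parts together: (-48, 44, 32) and then (96, 51, 64).

(-48, 44, 32), (96, 51, 64)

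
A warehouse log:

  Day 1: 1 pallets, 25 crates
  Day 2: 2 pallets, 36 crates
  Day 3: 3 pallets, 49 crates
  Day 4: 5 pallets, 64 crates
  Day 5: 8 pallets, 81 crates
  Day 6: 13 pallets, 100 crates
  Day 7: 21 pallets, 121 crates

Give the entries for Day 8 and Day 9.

34 pallets, 144 crates; 55 pallets, 169 crates

Pallets goes 1, 2, 3, 5, 8, 13, 21 → 34 → 55 (each term is the sum of the two before it).
Crates goes 25, 36, 49, 64, 81, 100, 121 → 144 → 169 (perfect squares: 5², 6², 7², …).
Putting the parts together: 34 pallets, 144 crates and then 55 pallets, 169 crates.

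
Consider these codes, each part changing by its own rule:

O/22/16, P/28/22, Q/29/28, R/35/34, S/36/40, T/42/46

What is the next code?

U/43/52

Letter: O, P, Q, R, S, T → U (letters move forward 1 place in the alphabet).
Second component: alternating steps +6, +1, +6, +1, …; 22, 28, 29, 35, 36, 42 → 43.
Third component: +6 each step; 16, 22, 28, 34, 40, 46 → 52.
Putting it together: U/43/52.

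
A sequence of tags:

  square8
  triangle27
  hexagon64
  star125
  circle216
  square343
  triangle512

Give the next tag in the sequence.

Shape — repeats square → triangle → hexagon → star → circle: square, triangle, hexagon, star, circle, square, triangle → hexagon.
Second component — perfect cubes: 2³, 3³, 4³, …: 8, 27, 64, 125, 216, 343, 512 → 729.
So the next tag is hexagon729.

hexagon729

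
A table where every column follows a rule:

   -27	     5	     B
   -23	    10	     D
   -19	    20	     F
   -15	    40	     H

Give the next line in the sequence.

First component: +4 each step, so -27, -23, -19, -15 → -11.
Second component goes 5, 10, 20, 40 → 80 (×2 each step).
Letter: letters move forward 2 places in the alphabet; B, D, F, H → J.
Combining the parts gives -11  80  J.

-11  80  J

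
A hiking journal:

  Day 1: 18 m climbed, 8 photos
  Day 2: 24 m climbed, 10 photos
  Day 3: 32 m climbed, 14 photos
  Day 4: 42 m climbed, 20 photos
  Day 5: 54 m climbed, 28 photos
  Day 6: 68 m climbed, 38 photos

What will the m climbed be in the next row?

For the m climbed, differences are 6, 8, 10, … (increasing by 2 each time): 18, 24, 32, 42, 54, 68 → 84.

84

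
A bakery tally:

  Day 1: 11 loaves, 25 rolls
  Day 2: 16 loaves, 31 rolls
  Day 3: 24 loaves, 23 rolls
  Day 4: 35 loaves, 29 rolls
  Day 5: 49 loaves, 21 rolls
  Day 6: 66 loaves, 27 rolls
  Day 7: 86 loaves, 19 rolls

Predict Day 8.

109 loaves, 25 rolls

For the loaves, differences are 5, 8, 11, … (increasing by 3 each time): 11, 16, 24, 35, 49, 66, 86 → 109.
Rolls — alternating steps +6, −8, +6, −8, …: 25, 31, 23, 29, 21, 27, 19 → 25.
Combining the parts gives 109 loaves, 25 rolls.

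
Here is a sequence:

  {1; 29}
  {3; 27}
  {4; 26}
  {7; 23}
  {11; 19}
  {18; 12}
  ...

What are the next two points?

{29; 1}, {47; -17}

For the first slot, each term is the sum of the two before it: 1, 3, 4, 7, 11, 18 → 29 → 47.
For the second slot, together with the first slot always sums to 30: 29, 27, 26, 23, 19, 12 → 1 → -17.
So the next two points are {29; 1} and {47; -17}.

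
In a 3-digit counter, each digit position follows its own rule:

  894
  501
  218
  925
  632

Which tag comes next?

For the first digit, −3 each step, mod 10: 8, 5, 2, 9, 6 → 3.
For the second digit, +1 each step, mod 10: 9, 0, 1, 2, 3 → 4.
Third digit: −3 each step, mod 10; 4, 1, 8, 5, 2 → 9.
So the next tag is 349.

349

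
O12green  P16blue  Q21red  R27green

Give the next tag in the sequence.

S34blue

Letter: letters move forward 1 place in the alphabet; O, P, Q, R → S.
Second component: 12, 16, 21, 27 → 34 (differences are 4, 5, 6, … (increasing by 1 each time)).
Colour: green, blue, red, green → blue (repeats green → blue → red).
So the next tag is S34blue.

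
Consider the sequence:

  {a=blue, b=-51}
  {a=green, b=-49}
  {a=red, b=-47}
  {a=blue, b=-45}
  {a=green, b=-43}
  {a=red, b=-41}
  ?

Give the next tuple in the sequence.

A: repeats blue → green → red; blue, green, red, blue, green, red → blue.
B — +2 each step: -51, -49, -47, -45, -43, -41 → -39.
Combining the parts gives {a=blue, b=-39}.

{a=blue, b=-39}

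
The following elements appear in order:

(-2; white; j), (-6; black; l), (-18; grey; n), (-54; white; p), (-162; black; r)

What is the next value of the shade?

Shade — repeats white → black → grey: white, black, grey, white, black → grey.

grey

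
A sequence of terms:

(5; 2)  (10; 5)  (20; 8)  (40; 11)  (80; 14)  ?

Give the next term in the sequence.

First coordinate: ×2 each step, so 5, 10, 20, 40, 80 → 160.
Second coordinate goes 2, 5, 8, 11, 14 → 17 (+3 each step).
So the next term is (160; 17).

(160; 17)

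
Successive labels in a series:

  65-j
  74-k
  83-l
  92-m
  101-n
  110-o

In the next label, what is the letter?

p

Letter goes j, k, l, m, n, o → p (letters move forward 1 place in the alphabet).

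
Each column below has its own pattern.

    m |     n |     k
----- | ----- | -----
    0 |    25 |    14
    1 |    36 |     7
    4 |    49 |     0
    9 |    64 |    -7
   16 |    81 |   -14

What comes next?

25  100  -21

For the column m, differences are 1, 3, 5, … (increasing by 2 each time): 0, 1, 4, 9, 16 → 25.
Column n goes 25, 36, 49, 64, 81 → 100 (perfect squares: 5², 6², 7², …).
Column k: −7 each step, so 14, 7, 0, -7, -14 → -21.
Combining the parts gives 25  100  -21.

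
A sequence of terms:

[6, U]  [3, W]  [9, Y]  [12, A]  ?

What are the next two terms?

First value — each term is the sum of the two before it: 6, 3, 9, 12 → 21 → 33.
Letter: letters move forward 2 places in the alphabet, wrapping Z→A, so U, W, Y, A → C → E.
Putting the parts together: [21, C] and then [33, E].

[21, C], [33, E]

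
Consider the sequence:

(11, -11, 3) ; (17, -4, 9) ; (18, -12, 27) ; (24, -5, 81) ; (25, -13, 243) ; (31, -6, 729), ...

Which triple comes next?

(32, -14, 2187)

First value goes 11, 17, 18, 24, 25, 31 → 32 (alternating steps +6, +1, +6, +1, …).
Second value: alternating steps +7, −8, +7, −8, …, so -11, -4, -12, -5, -13, -6 → -14.
For the third value, ×3 each step: 3, 9, 27, 81, 243, 729 → 2187.
Putting it together: (32, -14, 2187).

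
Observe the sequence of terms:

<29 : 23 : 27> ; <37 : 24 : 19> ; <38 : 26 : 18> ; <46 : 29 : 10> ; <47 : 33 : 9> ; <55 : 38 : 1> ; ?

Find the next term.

First part goes 29, 37, 38, 46, 47, 55 → 56 (alternating steps +8, +1, +8, +1, …).
Second part — differences are 1, 2, 3, … (increasing by 1 each time): 23, 24, 26, 29, 33, 38 → 44.
For the third part, together with the first part always sums to 56: 27, 19, 18, 10, 9, 1 → 0.
Combining the parts gives <56 : 44 : 0>.

<56 : 44 : 0>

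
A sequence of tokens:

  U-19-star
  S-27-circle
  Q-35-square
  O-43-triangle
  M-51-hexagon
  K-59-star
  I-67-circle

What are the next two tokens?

G-75-square then E-83-triangle

Letter: letters move back 2 places in the alphabet, so U, S, Q, O, M, K, I → G → E.
Second component: +8 each step; 19, 27, 35, 43, 51, 59, 67 → 75 → 83.
Shape goes star, circle, square, triangle, hexagon, star, circle → square → triangle (repeats star → circle → square → triangle → hexagon).
So the next two tokens are G-75-square and E-83-triangle.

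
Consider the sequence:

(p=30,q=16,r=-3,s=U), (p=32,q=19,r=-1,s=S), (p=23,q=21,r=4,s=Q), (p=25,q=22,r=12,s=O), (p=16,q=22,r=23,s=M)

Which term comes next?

(p=18,q=21,r=37,s=K)

For the p, alternating steps +2, −9, +2, −9, …: 30, 32, 23, 25, 16 → 18.
Q — differences are 3, 2, 1, … (decreasing by 1 each time): 16, 19, 21, 22, 22 → 21.
R: differences are 2, 5, 8, … (increasing by 3 each time), so -3, -1, 4, 12, 23 → 37.
S — letters move back 2 places in the alphabet: U, S, Q, O, M → K.
Combining the parts gives (p=18,q=21,r=37,s=K).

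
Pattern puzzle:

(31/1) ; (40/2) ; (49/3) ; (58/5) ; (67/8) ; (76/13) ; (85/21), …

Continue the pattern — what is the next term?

(94/34)

First entry — +9 each step: 31, 40, 49, 58, 67, 76, 85 → 94.
Second entry: each term is the sum of the two before it, so 1, 2, 3, 5, 8, 13, 21 → 34.
So the next term is (94/34).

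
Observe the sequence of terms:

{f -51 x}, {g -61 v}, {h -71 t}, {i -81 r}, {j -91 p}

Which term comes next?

{k -101 n}

First letter: f, g, h, i, j → k (letters move forward 1 place in the alphabet).
Second coordinate: −10 each step, so -51, -61, -71, -81, -91 → -101.
Second letter: letters move back 2 places in the alphabet; x, v, t, r, p → n.
Combining the parts gives {k -101 n}.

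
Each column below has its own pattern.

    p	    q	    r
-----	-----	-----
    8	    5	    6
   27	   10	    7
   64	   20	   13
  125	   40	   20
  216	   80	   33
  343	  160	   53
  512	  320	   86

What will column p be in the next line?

729

Column p goes 8, 27, 64, 125, 216, 343, 512 → 729 (perfect cubes: 2³, 3³, 4³, …).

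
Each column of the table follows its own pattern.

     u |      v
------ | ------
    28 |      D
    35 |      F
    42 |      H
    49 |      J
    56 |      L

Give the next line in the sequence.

63  N

Column u: 28, 35, 42, 49, 56 → 63 (+7 each step).
Column v: D, F, H, J, L → N (letters move forward 2 places in the alphabet).
Combining the parts gives 63  N.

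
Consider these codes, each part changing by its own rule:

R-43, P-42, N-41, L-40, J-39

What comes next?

H-38

For the letter, letters move back 2 places in the alphabet: R, P, N, L, J → H.
Second component: −1 each step; 43, 42, 41, 40, 39 → 38.
So the next code is H-38.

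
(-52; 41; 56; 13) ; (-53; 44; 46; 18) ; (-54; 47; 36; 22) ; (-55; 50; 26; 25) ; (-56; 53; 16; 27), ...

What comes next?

For the first coordinate, −1 each step: -52, -53, -54, -55, -56 → -57.
Second coordinate goes 41, 44, 47, 50, 53 → 56 (+3 each step).
Third coordinate: −10 each step; 56, 46, 36, 26, 16 → 6.
For the fourth coordinate, differences are 5, 4, 3, … (decreasing by 1 each time): 13, 18, 22, 25, 27 → 28.
Combining the parts gives (-57; 56; 6; 28).

(-57; 56; 6; 28)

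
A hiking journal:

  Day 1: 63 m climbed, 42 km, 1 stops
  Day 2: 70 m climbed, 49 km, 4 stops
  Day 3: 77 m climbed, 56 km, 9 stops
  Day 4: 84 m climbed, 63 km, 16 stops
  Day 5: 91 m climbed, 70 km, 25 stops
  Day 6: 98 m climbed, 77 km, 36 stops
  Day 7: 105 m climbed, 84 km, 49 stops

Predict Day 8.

M climbed goes 63, 70, 77, 84, 91, 98, 105 → 112 (+7 each step).
For the km, +7 each step: 42, 49, 56, 63, 70, 77, 84 → 91.
Stops: perfect squares: 1², 2², 3², …; 1, 4, 9, 16, 25, 36, 49 → 64.
So the next record is 112 m climbed, 91 km, 64 stops.

112 m climbed, 91 km, 64 stops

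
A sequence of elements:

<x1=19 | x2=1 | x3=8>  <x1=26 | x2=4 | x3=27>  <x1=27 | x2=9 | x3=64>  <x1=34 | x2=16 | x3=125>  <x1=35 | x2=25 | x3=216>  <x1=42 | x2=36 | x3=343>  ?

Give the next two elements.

X1 — alternating steps +7, +1, +7, +1, …: 19, 26, 27, 34, 35, 42 → 43 → 50.
X2 — perfect squares: 1², 2², 3², …: 1, 4, 9, 16, 25, 36 → 49 → 64.
X3: 8, 27, 64, 125, 216, 343 → 512 → 729 (perfect cubes: 2³, 3³, 4³, …).
Putting the parts together: <x1=43 | x2=49 | x3=512> and then <x1=50 | x2=64 | x3=729>.

<x1=43 | x2=49 | x3=512>, <x1=50 | x2=64 | x3=729>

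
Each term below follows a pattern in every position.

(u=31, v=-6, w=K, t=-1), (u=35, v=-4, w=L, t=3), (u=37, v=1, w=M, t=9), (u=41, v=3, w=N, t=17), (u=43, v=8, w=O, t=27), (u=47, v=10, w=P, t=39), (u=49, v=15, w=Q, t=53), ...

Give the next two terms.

U goes 31, 35, 37, 41, 43, 47, 49 → 53 → 55 (alternating steps +4, +2, +4, +2, …).
V: alternating steps +2, +5, +2, +5, …, so -6, -4, 1, 3, 8, 10, 15 → 17 → 22.
W goes K, L, M, N, O, P, Q → R → S (letters move forward 1 place in the alphabet).
T — differences are 4, 6, 8, … (increasing by 2 each time): -1, 3, 9, 17, 27, 39, 53 → 69 → 87.
Putting the parts together: (u=53, v=17, w=R, t=69) and then (u=55, v=22, w=S, t=87).

(u=53, v=17, w=R, t=69), (u=55, v=22, w=S, t=87)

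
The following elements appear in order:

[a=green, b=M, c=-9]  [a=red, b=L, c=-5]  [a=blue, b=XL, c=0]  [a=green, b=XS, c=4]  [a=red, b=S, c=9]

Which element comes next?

[a=blue, b=M, c=13]

A: repeats green → red → blue; green, red, blue, green, red → blue.
B: M, L, XL, XS, S → M (runs through clothing sizes XS→XL).
C: -9, -5, 0, 4, 9 → 13 (alternating steps +4, +5, +4, +5, …).
Putting it together: [a=blue, b=M, c=13].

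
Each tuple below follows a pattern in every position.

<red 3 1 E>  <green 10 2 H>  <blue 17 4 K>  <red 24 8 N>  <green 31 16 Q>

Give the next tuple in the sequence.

Colour goes red, green, blue, red, green → blue (repeats red → green → blue).
Second entry: +7 each step; 3, 10, 17, 24, 31 → 38.
Third entry: 1, 2, 4, 8, 16 → 32 (×2 each step).
Letter goes E, H, K, N, Q → T (letters move forward 3 places in the alphabet).
So the next tuple is <blue 38 32 T>.

<blue 38 32 T>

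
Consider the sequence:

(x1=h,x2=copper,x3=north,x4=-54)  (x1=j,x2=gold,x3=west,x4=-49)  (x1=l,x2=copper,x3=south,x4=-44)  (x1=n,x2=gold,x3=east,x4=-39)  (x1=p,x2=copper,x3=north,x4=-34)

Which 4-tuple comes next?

(x1=r,x2=gold,x3=west,x4=-29)

X1 — letters move forward 2 places in the alphabet: h, j, l, n, p → r.
X2: copper, gold, copper, gold, copper → gold (alternates copper ↔ gold).
X3 — repeats north → west → south → east: north, west, south, east, north → west.
X4: +5 each step, so -54, -49, -44, -39, -34 → -29.
Putting it together: (x1=r,x2=gold,x3=west,x4=-29).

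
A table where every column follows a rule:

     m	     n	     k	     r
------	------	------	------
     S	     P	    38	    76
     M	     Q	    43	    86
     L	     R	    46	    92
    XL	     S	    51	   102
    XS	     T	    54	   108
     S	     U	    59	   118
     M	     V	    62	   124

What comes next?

Column m — repeats S → M → L → XL → XS: S, M, L, XL, XS, S, M → L.
Column n goes P, Q, R, S, T, U, V → W (letters move forward 1 place in the alphabet).
For the column k, alternating steps +5, +3, +5, +3, …: 38, 43, 46, 51, 54, 59, 62 → 67.
For the column r, always 2 × the column k: 76, 86, 92, 102, 108, 118, 124 → 134.
So the next row is L  W  67  134.

L  W  67  134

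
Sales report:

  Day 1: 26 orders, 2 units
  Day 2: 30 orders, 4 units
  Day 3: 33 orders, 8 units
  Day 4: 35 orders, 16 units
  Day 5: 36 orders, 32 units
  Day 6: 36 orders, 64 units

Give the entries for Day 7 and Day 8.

35 orders, 128 units; 33 orders, 256 units

Orders — differences are 4, 3, 2, … (decreasing by 1 each time): 26, 30, 33, 35, 36, 36 → 35 → 33.
For the units, ×2 each step: 2, 4, 8, 16, 32, 64 → 128 → 256.
So the next two lines are 35 orders, 128 units and 33 orders, 256 units.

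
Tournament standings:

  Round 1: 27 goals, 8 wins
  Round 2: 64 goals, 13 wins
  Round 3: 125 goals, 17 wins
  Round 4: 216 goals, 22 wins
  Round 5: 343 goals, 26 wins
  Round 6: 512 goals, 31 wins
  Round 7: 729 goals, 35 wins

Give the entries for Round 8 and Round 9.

Goals: 27, 64, 125, 216, 343, 512, 729 → 1000 → 1331 (perfect cubes: 3³, 4³, 5³, …).
For the wins, alternating steps +5, +4, +5, +4, …: 8, 13, 17, 22, 26, 31, 35 → 40 → 44.
So the next two rows are 1000 goals, 40 wins and 1331 goals, 44 wins.

1000 goals, 40 wins; 1331 goals, 44 wins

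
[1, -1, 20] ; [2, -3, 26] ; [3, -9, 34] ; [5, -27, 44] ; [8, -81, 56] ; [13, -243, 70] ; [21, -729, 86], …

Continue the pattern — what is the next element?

First part: each term is the sum of the two before it; 1, 2, 3, 5, 8, 13, 21 → 34.
Second part: -1, -3, -9, -27, -81, -243, -729 → -2187 (×3 each step).
Third part: 20, 26, 34, 44, 56, 70, 86 → 104 (differences are 6, 8, 10, … (increasing by 2 each time)).
Combining the parts gives [34, -2187, 104].

[34, -2187, 104]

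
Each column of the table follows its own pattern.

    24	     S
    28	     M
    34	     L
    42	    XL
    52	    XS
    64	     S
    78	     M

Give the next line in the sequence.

For the first component, differences are 4, 6, 8, … (increasing by 2 each time): 24, 28, 34, 42, 52, 64, 78 → 94.
Size goes S, M, L, XL, XS, S, M → L (repeats S → M → L → XL → XS).
Combining the parts gives 94  L.

94  L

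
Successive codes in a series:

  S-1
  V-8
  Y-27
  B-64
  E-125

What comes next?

For the letter, letters move forward 3 places in the alphabet, wrapping Z→A: S, V, Y, B, E → H.
For the second component, perfect cubes: 1³, 2³, 3³, …: 1, 8, 27, 64, 125 → 216.
Combining the parts gives H-216.

H-216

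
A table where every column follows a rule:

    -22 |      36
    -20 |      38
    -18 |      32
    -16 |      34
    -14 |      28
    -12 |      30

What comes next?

-10  24

First component: +2 each step, so -22, -20, -18, -16, -14, -12 → -10.
Second component: 36, 38, 32, 34, 28, 30 → 24 (alternating steps +2, −6, +2, −6, …).
Combining the parts gives -10  24.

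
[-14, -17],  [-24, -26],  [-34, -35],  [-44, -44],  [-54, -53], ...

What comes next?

First part: -14, -24, -34, -44, -54 → -64 (−10 each step).
Second part: −9 each step, so -17, -26, -35, -44, -53 → -62.
So the next element is [-64, -62].

[-64, -62]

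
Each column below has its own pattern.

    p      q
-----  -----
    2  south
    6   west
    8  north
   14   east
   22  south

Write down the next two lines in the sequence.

Column p — each term is the sum of the two before it: 2, 6, 8, 14, 22 → 36 → 58.
Column q: repeats south → west → north → east, so south, west, north, east, south → west → north.
So the next two lines are 36  west and 58  north.

36  west; 58  north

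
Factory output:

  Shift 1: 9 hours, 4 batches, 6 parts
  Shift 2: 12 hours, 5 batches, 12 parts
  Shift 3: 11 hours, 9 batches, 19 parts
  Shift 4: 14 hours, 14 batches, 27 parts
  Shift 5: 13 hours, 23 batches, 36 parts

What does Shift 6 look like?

Hours goes 9, 12, 11, 14, 13 → 16 (alternating steps +3, −1, +3, −1, …).
For the batches, each term is the sum of the two before it: 4, 5, 9, 14, 23 → 37.
Parts — differences are 6, 7, 8, … (increasing by 1 each time): 6, 12, 19, 27, 36 → 46.
Putting it together: 16 hours, 37 batches, 46 parts.

16 hours, 37 batches, 46 parts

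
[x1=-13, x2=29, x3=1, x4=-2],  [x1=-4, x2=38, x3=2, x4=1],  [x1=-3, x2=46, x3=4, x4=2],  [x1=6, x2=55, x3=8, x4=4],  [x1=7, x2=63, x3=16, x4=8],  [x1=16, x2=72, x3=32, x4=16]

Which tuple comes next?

X1: -13, -4, -3, 6, 7, 16 → 17 (alternating steps +9, +1, +9, +1, …).
X2: 29, 38, 46, 55, 63, 72 → 80 (alternating steps +9, +8, +9, +8, …).
X3: ×2 each step; 1, 2, 4, 8, 16, 32 → 64.
X4: always the previous value of the x3, so -2, 1, 2, 4, 8, 16 → 32.
Combining the parts gives [x1=17, x2=80, x3=64, x4=32].

[x1=17, x2=80, x3=64, x4=32]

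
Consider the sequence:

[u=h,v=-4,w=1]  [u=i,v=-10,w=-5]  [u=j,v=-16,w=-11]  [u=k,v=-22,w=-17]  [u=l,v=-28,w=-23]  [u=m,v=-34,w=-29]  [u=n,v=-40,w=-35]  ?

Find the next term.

[u=o,v=-46,w=-41]

U: h, i, j, k, l, m, n → o (letters move forward 1 place in the alphabet).
For the v, −6 each step: -4, -10, -16, -22, -28, -34, -40 → -46.
W — always 5 more than the v: 1, -5, -11, -17, -23, -29, -35 → -41.
Putting it together: [u=o,v=-46,w=-41].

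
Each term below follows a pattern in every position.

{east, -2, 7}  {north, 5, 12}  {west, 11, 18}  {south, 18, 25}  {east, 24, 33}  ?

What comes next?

{north, 31, 42}

For the direction, repeats east → north → west → south: east, north, west, south, east → north.
Second entry — alternating steps +7, +6, +7, +6, …: -2, 5, 11, 18, 24 → 31.
Third entry: differences are 5, 6, 7, … (increasing by 1 each time); 7, 12, 18, 25, 33 → 42.
So the next term is {north, 31, 42}.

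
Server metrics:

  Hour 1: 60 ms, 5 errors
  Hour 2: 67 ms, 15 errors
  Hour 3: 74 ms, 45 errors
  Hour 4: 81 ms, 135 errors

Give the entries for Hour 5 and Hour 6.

Ms: 60, 67, 74, 81 → 88 → 95 (+7 each step).
Errors — ×3 each step: 5, 15, 45, 135 → 405 → 1215.
So the next two lines are 88 ms, 405 errors and 95 ms, 1215 errors.

88 ms, 405 errors; 95 ms, 1215 errors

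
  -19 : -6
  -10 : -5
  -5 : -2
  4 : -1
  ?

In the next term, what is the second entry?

First entry: alternating steps +9, +5, +9, +5, …; -19, -10, -5, 4 → 9.
Second entry goes -6, -5, -2, -1 → 2 (alternating steps +1, +3, +1, +3, …).

2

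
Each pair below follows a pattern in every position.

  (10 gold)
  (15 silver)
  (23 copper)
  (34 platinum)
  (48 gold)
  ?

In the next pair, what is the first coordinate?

65

First coordinate — differences are 5, 8, 11, … (increasing by 3 each time): 10, 15, 23, 34, 48 → 65.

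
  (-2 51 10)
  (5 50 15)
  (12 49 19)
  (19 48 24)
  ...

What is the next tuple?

(26 47 28)

First slot: -2, 5, 12, 19 → 26 (+7 each step).
Second slot: 51, 50, 49, 48 → 47 (−1 each step).
Third slot: 10, 15, 19, 24 → 28 (alternating steps +5, +4, +5, +4, …).
Putting it together: (26 47 28).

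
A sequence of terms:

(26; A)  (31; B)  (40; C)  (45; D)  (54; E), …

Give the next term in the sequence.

First slot: alternating steps +5, +9, +5, +9, …, so 26, 31, 40, 45, 54 → 59.
Letter goes A, B, C, D, E → F (letters move forward 1 place in the alphabet).
So the next term is (59; F).

(59; F)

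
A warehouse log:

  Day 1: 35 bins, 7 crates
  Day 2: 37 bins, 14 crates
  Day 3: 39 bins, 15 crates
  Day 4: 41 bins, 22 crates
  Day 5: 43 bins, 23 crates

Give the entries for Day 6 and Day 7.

Bins: +2 each step; 35, 37, 39, 41, 43 → 45 → 47.
Crates: alternating steps +7, +1, +7, +1, …, so 7, 14, 15, 22, 23 → 30 → 31.
Putting the parts together: 45 bins, 30 crates and then 47 bins, 31 crates.

45 bins, 30 crates; 47 bins, 31 crates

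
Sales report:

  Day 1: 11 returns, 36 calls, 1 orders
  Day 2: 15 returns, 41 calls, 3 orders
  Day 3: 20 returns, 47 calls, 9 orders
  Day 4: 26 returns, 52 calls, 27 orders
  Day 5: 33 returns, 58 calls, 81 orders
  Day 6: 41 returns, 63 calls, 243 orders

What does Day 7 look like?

Returns goes 11, 15, 20, 26, 33, 41 → 50 (differences are 4, 5, 6, … (increasing by 1 each time)).
Calls: alternating steps +5, +6, +5, +6, …, so 36, 41, 47, 52, 58, 63 → 69.
Orders: 1, 3, 9, 27, 81, 243 → 729 (×3 each step).
Putting it together: 50 returns, 69 calls, 729 orders.

50 returns, 69 calls, 729 orders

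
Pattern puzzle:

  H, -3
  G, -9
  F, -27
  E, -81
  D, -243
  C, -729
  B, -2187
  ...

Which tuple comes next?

A, -6561

Letter: letters move back 1 place in the alphabet; H, G, F, E, D, C, B → A.
Second value: ×3 each step, so -3, -9, -27, -81, -243, -729, -2187 → -6561.
Putting it together: A, -6561.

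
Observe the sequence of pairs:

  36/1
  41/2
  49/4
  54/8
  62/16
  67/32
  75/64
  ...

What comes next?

First value goes 36, 41, 49, 54, 62, 67, 75 → 80 (alternating steps +5, +8, +5, +8, …).
Second value: ×2 each step; 1, 2, 4, 8, 16, 32, 64 → 128.
Putting it together: 80/128.

80/128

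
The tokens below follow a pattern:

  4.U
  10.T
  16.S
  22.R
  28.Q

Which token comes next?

First component: +6 each step, so 4, 10, 16, 22, 28 → 34.
Letter — letters move back 1 place in the alphabet: U, T, S, R, Q → P.
Combining the parts gives 34.P.

34.P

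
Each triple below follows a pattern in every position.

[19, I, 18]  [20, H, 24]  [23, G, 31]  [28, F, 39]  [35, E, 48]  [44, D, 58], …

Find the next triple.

First part — differences are 1, 3, 5, … (increasing by 2 each time): 19, 20, 23, 28, 35, 44 → 55.
Letter: I, H, G, F, E, D → C (letters move back 1 place in the alphabet).
Third part — differences are 6, 7, 8, … (increasing by 1 each time): 18, 24, 31, 39, 48, 58 → 69.
So the next triple is [55, C, 69].

[55, C, 69]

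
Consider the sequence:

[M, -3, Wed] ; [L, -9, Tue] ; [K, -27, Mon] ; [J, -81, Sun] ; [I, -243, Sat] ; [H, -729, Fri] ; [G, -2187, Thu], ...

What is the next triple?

For the letter, letters move back 1 place in the alphabet: M, L, K, J, I, H, G → F.
Second slot: ×3 each step, so -3, -9, -27, -81, -243, -729, -2187 → -6561.
For the day, runs backward through the weekdays Mon→Sun: Wed, Tue, Mon, Sun, Sat, Fri, Thu → Wed.
Putting it together: [F, -6561, Wed].

[F, -6561, Wed]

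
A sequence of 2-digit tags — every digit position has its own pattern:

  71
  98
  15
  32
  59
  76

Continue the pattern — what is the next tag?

93

First digit: +2 each step, mod 10, so 7, 9, 1, 3, 5, 7 → 9.
Second digit goes 1, 8, 5, 2, 9, 6 → 3 (−3 each step, mod 10).
So the next tag is 93.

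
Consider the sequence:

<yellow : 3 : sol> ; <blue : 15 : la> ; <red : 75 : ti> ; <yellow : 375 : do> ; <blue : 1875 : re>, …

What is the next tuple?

Colour: yellow, blue, red, yellow, blue → red (repeats yellow → blue → red).
Second entry: ×5 each step, so 3, 15, 75, 375, 1875 → 9375.
Note — runs through the solfège scale do→ti: sol, la, ti, do, re → mi.
Combining the parts gives <red : 9375 : mi>.

<red : 9375 : mi>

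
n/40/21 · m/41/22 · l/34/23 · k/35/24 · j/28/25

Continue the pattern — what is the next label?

Letter: n, m, l, k, j → i (letters move back 1 place in the alphabet).
Second component goes 40, 41, 34, 35, 28 → 29 (alternating steps +1, −7, +1, −7, …).
Third component: +1 each step; 21, 22, 23, 24, 25 → 26.
Combining the parts gives i/29/26.

i/29/26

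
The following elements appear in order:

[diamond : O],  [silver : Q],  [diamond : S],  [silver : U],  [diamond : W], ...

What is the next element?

Rank goes diamond, silver, diamond, silver, diamond → silver (alternates diamond ↔ silver).
For the letter, letters move forward 2 places in the alphabet: O, Q, S, U, W → Y.
Putting it together: [silver : Y].

[silver : Y]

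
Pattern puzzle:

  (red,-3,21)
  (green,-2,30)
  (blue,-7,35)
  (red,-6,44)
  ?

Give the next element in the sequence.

(green,-11,49)

Colour: repeats red → green → blue, so red, green, blue, red → green.
Second entry goes -3, -2, -7, -6 → -11 (alternating steps +1, −5, +1, −5, …).
Third entry: 21, 30, 35, 44 → 49 (alternating steps +9, +5, +9, +5, …).
Putting it together: (green,-11,49).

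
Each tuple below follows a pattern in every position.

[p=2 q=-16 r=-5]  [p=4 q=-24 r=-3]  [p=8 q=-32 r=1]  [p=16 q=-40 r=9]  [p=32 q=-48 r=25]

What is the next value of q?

For the p, ×2 each step: 2, 4, 8, 16, 32 → 64.
Q: -16, -24, -32, -40, -48 → -56 (−8 each step).
R goes -5, -3, 1, 9, 25 → 57 (always 7 less than the p).

-56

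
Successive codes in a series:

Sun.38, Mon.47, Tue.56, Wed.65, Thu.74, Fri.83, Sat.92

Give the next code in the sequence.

Sun.101

For the day, runs through the weekdays Mon→Sun: Sun, Mon, Tue, Wed, Thu, Fri, Sat → Sun.
Second component: +9 each step; 38, 47, 56, 65, 74, 83, 92 → 101.
Putting it together: Sun.101.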